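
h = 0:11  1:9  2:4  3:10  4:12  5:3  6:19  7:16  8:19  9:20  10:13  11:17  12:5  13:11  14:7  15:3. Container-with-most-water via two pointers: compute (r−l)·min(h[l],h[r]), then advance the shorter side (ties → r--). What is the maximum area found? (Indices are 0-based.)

max area = 143

l=0 r=15: min(11,3)*15=45 best=45 *, r--
l=0 r=14: min(11,7)*14=98 best=98 *, r--
l=0 r=13: min(11,11)*13=143 best=143 *, r--
l=0 r=12: min(11,5)*12=60 best=143, r--
l=0 r=11: min(11,17)*11=121 best=143, l++
l=1 r=11: min(9,17)*10=90 best=143, l++
l=2 r=11: min(4,17)*9=36 best=143, l++
l=3 r=11: min(10,17)*8=80 best=143, l++
l=4 r=11: min(12,17)*7=84 best=143, l++
l=5 r=11: min(3,17)*6=18 best=143, l++
l=6 r=11: min(19,17)*5=85 best=143, r--
l=6 r=10: min(19,13)*4=52 best=143, r--
l=6 r=9: min(19,20)*3=57 best=143, l++
l=7 r=9: min(16,20)*2=32 best=143, l++
l=8 r=9: min(19,20)*1=19 best=143, l++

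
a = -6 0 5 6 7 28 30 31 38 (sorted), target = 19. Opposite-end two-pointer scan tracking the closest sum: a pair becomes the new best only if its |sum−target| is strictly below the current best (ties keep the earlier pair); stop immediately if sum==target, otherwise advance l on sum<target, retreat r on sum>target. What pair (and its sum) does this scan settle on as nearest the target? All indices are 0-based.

pair (-6, 28) with sum 22 (|Δ|=3)

[0,8] -6+38=32 d=13 * → r--
[0,7] -6+31=25 d=6 * → r--
[0,6] -6+30=24 d=5 * → r--
[0,5] -6+28=22 d=3 * → r--
[0,4] -6+7=1 d=18 → l++
[1,4] 0+7=7 d=12 → l++
[2,4] 5+7=12 d=7 → l++
[3,4] 6+7=13 d=6 → l++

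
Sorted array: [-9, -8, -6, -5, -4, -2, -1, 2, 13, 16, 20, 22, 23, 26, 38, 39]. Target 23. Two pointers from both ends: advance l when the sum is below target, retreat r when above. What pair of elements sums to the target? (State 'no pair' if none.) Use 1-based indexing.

[1,16] -9+39=30 >23 → r--
[1,15] -9+38=29 >23 → r--
[1,14] -9+26=17 <23 → l++
[2,14] -8+26=18 <23 → l++
[3,14] -6+26=20 <23 → l++
[4,14] -5+26=21 <23 → l++
[5,14] -4+26=22 <23 → l++
[6,14] -2+26=24 >23 → r--
[6,13] -2+23=21 <23 → l++
[7,13] -1+23=22 <23 → l++
[8,13] 2+23=25 >23 → r--
[8,12] 2+22=24 >23 → r--
[8,11] 2+20=22 <23 → l++
[9,11] 13+20=33 >23 → r--
[9,10] 13+16=29 >23 → r--

no pair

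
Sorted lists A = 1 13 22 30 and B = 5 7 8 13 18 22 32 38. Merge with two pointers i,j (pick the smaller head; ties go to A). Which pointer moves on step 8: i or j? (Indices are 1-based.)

i=1 j=1: A[i]=1<=B[j]=5 take 1, i++
i=2 j=1: A[i]=13>B[j]=5 take 5, j++
i=2 j=2: A[i]=13>B[j]=7 take 7, j++
i=2 j=3: A[i]=13>B[j]=8 take 8, j++
i=2 j=4: A[i]=13<=B[j]=13 take 13, i++
i=3 j=4: A[i]=22>B[j]=13 take 13, j++
i=3 j=5: A[i]=22>B[j]=18 take 18, j++
i=3 j=6: A[i]=22<=B[j]=22 take 22, i++

i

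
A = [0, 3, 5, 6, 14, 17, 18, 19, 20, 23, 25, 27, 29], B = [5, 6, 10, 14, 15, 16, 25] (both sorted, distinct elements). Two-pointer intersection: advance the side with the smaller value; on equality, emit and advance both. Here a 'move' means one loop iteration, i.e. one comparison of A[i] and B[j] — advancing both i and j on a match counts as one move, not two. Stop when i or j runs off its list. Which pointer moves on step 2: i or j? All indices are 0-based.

i=0 j=0: 0<5, i++
i=1 j=0: 3<5, i++

i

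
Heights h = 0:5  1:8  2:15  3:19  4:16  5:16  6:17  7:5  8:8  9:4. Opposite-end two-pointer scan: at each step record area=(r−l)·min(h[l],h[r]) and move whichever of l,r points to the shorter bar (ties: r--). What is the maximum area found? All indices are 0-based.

l=0 r=9: min(5,4)*9=36 best=36 *, r--
l=0 r=8: min(5,8)*8=40 best=40 *, l++
l=1 r=8: min(8,8)*7=56 best=56 *, r--
l=1 r=7: min(8,5)*6=30 best=56, r--
l=1 r=6: min(8,17)*5=40 best=56, l++
l=2 r=6: min(15,17)*4=60 best=60 *, l++
l=3 r=6: min(19,17)*3=51 best=60, r--
l=3 r=5: min(19,16)*2=32 best=60, r--
l=3 r=4: min(19,16)*1=16 best=60, r--

max area = 60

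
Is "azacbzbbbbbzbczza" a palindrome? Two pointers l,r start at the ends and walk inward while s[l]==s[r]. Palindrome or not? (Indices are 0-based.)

not a palindrome (mismatch at 2,14)

l=0 r=16: 'a'=='a', l++,r--
l=1 r=15: 'z'=='z', l++,r--
l=2 r=14: 'a'!='z', stop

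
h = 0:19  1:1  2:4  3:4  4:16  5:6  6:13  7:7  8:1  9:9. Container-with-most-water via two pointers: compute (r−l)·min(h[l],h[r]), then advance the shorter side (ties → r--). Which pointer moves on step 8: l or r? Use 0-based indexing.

[0,9] min(19,9)*9=81 best=81 * → r--
[0,8] min(19,1)*8=8 best=81 → r--
[0,7] min(19,7)*7=49 best=81 → r--
[0,6] min(19,13)*6=78 best=81 → r--
[0,5] min(19,6)*5=30 best=81 → r--
[0,4] min(19,16)*4=64 best=81 → r--
[0,3] min(19,4)*3=12 best=81 → r--
[0,2] min(19,4)*2=8 best=81 → r--

r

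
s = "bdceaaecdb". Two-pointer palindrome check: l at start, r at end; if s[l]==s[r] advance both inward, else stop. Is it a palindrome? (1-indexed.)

palindrome

l=1 r=10: 'b'=='b', l++,r--
l=2 r=9: 'd'=='d', l++,r--
l=3 r=8: 'c'=='c', l++,r--
l=4 r=7: 'e'=='e', l++,r--
l=5 r=6: 'a'=='a', l++,r--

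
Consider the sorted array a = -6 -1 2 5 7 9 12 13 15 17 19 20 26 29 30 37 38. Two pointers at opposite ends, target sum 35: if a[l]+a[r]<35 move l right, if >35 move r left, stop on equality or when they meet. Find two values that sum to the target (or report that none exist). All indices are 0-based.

l=0 r=16: -6+38=32 <35, l++
l=1 r=16: -1+38=37 >35, r--
l=1 r=15: -1+37=36 >35, r--
l=1 r=14: -1+30=29 <35, l++
l=2 r=14: 2+30=32 <35, l++
l=3 r=14: 5+30=35, found

(5, 30)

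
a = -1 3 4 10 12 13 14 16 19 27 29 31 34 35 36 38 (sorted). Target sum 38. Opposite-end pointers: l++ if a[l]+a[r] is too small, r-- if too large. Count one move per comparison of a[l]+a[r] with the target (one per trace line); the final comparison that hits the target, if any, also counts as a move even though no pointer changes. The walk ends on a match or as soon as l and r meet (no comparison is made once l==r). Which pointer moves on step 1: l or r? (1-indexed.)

[1,16] -1+38=37 <38 → l++

l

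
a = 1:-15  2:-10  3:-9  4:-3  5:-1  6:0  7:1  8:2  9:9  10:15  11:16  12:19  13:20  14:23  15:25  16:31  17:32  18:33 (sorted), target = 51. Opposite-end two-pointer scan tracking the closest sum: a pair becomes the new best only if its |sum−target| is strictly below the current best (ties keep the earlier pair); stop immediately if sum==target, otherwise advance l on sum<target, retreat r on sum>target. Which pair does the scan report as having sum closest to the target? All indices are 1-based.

[1,18] -15+33=18 d=33 * → l++
[2,18] -10+33=23 d=28 * → l++
[3,18] -9+33=24 d=27 * → l++
[4,18] -3+33=30 d=21 * → l++
[5,18] -1+33=32 d=19 * → l++
[6,18] 0+33=33 d=18 * → l++
[7,18] 1+33=34 d=17 * → l++
[8,18] 2+33=35 d=16 * → l++
[9,18] 9+33=42 d=9 * → l++
[10,18] 15+33=48 d=3 * → l++
[11,18] 16+33=49 d=2 * → l++
[12,18] 19+33=52 d=1 * → r--
[12,17] 19+32=51 d=0 * → stop

pair (19, 32) with sum 51 (|Δ|=0)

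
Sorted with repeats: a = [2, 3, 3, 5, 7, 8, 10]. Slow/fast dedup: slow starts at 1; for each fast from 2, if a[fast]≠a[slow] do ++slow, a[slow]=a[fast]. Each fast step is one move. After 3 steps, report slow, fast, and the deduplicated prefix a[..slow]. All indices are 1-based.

slow=3, fast=5, prefix=[2, 3, 5]

(s=1,f=2) a[fast]=3≠a[slow]=2 write a[2]=3 → slow++,fast++
(s=2,f=3) a[fast]=3=a[slow] dup → fast++
(s=2,f=4) a[fast]=5≠a[slow]=3 write a[3]=5 → slow++,fast++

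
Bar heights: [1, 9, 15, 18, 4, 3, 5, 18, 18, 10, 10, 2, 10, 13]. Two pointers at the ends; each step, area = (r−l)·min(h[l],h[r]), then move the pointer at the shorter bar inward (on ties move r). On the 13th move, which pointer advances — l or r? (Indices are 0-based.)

r

l=0 r=13: min(1,13)*13=13 best=13 *, l++
l=1 r=13: min(9,13)*12=108 best=108 *, l++
l=2 r=13: min(15,13)*11=143 best=143 *, r--
l=2 r=12: min(15,10)*10=100 best=143, r--
l=2 r=11: min(15,2)*9=18 best=143, r--
l=2 r=10: min(15,10)*8=80 best=143, r--
l=2 r=9: min(15,10)*7=70 best=143, r--
l=2 r=8: min(15,18)*6=90 best=143, l++
l=3 r=8: min(18,18)*5=90 best=143, r--
l=3 r=7: min(18,18)*4=72 best=143, r--
l=3 r=6: min(18,5)*3=15 best=143, r--
l=3 r=5: min(18,3)*2=6 best=143, r--
l=3 r=4: min(18,4)*1=4 best=143, r--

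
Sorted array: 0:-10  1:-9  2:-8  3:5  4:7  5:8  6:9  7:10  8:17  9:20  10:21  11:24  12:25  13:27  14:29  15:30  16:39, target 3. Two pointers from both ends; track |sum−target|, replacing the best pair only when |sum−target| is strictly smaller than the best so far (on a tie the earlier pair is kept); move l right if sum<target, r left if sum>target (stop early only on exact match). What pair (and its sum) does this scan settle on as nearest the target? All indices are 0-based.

pair (-8, 10) with sum 2 (|Δ|=1)

l=0 r=16: -10+39=29 d=26 *, r--
l=0 r=15: -10+30=20 d=17 *, r--
l=0 r=14: -10+29=19 d=16 *, r--
l=0 r=13: -10+27=17 d=14 *, r--
l=0 r=12: -10+25=15 d=12 *, r--
l=0 r=11: -10+24=14 d=11 *, r--
l=0 r=10: -10+21=11 d=8 *, r--
l=0 r=9: -10+20=10 d=7 *, r--
l=0 r=8: -10+17=7 d=4 *, r--
l=0 r=7: -10+10=0 d=3 *, l++
l=1 r=7: -9+10=1 d=2 *, l++
l=2 r=7: -8+10=2 d=1 *, l++
l=3 r=7: 5+10=15 d=12, r--
l=3 r=6: 5+9=14 d=11, r--
l=3 r=5: 5+8=13 d=10, r--
l=3 r=4: 5+7=12 d=9, r--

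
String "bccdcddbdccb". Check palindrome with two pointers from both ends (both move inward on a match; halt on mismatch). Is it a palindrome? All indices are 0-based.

not a palindrome (mismatch at 4,7)

[0,11] 'b'=='b' → l++,r--
[1,10] 'c'=='c' → l++,r--
[2,9] 'c'=='c' → l++,r--
[3,8] 'd'=='d' → l++,r--
[4,7] 'c'!='b' → stop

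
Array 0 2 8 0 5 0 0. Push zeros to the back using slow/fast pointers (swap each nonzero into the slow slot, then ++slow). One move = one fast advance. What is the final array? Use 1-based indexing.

(s=1,f=1) a[fast]=0 → fast++
(s=1,f=2) a[fast]=2≠0 swap→a[1]=2 → slow++,fast++
(s=2,f=3) a[fast]=8≠0 swap→a[2]=8 → slow++,fast++
(s=3,f=4) a[fast]=0 → fast++
(s=3,f=5) a[fast]=5≠0 swap→a[3]=5 → slow++,fast++
(s=4,f=6) a[fast]=0 → fast++
(s=4,f=7) a[fast]=0 → fast++

[2, 8, 5, 0, 0, 0, 0]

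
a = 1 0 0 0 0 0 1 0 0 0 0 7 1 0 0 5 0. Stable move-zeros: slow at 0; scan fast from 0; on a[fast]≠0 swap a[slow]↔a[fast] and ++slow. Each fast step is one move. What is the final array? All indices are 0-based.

(s=0,f=0) a[fast]=1≠0 swap→a[0]=1 → slow++,fast++
(s=1,f=1) a[fast]=0 → fast++
(s=1,f=2) a[fast]=0 → fast++
(s=1,f=3) a[fast]=0 → fast++
(s=1,f=4) a[fast]=0 → fast++
(s=1,f=5) a[fast]=0 → fast++
(s=1,f=6) a[fast]=1≠0 swap→a[1]=1 → slow++,fast++
(s=2,f=7) a[fast]=0 → fast++
(s=2,f=8) a[fast]=0 → fast++
(s=2,f=9) a[fast]=0 → fast++
(s=2,f=10) a[fast]=0 → fast++
(s=2,f=11) a[fast]=7≠0 swap→a[2]=7 → slow++,fast++
(s=3,f=12) a[fast]=1≠0 swap→a[3]=1 → slow++,fast++
(s=4,f=13) a[fast]=0 → fast++
(s=4,f=14) a[fast]=0 → fast++
(s=4,f=15) a[fast]=5≠0 swap→a[4]=5 → slow++,fast++
(s=5,f=16) a[fast]=0 → fast++

[1, 1, 7, 1, 5, 0, 0, 0, 0, 0, 0, 0, 0, 0, 0, 0, 0]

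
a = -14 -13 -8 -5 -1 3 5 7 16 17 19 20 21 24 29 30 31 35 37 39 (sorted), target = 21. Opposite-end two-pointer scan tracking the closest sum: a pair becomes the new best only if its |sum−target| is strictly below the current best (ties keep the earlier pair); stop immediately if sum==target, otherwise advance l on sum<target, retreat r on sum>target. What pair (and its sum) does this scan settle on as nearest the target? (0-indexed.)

pair (-14, 35) with sum 21 (|Δ|=0)

[0,19] -14+39=25 d=4 * → r--
[0,18] -14+37=23 d=2 * → r--
[0,17] -14+35=21 d=0 * → stop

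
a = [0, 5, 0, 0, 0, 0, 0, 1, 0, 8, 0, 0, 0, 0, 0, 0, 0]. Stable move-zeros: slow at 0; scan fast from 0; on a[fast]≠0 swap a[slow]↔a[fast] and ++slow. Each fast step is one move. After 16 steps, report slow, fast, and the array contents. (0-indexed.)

slow=0 fast=0: a[fast]=0, fast++
slow=0 fast=1: a[fast]=5≠0 swap→a[0]=5, slow++,fast++
slow=1 fast=2: a[fast]=0, fast++
slow=1 fast=3: a[fast]=0, fast++
slow=1 fast=4: a[fast]=0, fast++
slow=1 fast=5: a[fast]=0, fast++
slow=1 fast=6: a[fast]=0, fast++
slow=1 fast=7: a[fast]=1≠0 swap→a[1]=1, slow++,fast++
slow=2 fast=8: a[fast]=0, fast++
slow=2 fast=9: a[fast]=8≠0 swap→a[2]=8, slow++,fast++
slow=3 fast=10: a[fast]=0, fast++
slow=3 fast=11: a[fast]=0, fast++
slow=3 fast=12: a[fast]=0, fast++
slow=3 fast=13: a[fast]=0, fast++
slow=3 fast=14: a[fast]=0, fast++
slow=3 fast=15: a[fast]=0, fast++

slow=3, fast=16, a=[5, 1, 8, 0, 0, 0, 0, 0, 0, 0, 0, 0, 0, 0, 0, 0, 0]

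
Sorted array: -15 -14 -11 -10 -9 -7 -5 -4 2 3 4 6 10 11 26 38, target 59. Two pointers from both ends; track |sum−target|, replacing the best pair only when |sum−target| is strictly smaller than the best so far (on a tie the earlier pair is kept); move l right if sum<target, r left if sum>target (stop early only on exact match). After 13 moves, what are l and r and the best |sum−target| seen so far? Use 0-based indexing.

l=0 r=15: -15+38=23 d=36 *, l++
l=1 r=15: -14+38=24 d=35 *, l++
l=2 r=15: -11+38=27 d=32 *, l++
l=3 r=15: -10+38=28 d=31 *, l++
l=4 r=15: -9+38=29 d=30 *, l++
l=5 r=15: -7+38=31 d=28 *, l++
l=6 r=15: -5+38=33 d=26 *, l++
l=7 r=15: -4+38=34 d=25 *, l++
l=8 r=15: 2+38=40 d=19 *, l++
l=9 r=15: 3+38=41 d=18 *, l++
l=10 r=15: 4+38=42 d=17 *, l++
l=11 r=15: 6+38=44 d=15 *, l++
l=12 r=15: 10+38=48 d=11 *, l++

l=13, r=15, best |Δ|=11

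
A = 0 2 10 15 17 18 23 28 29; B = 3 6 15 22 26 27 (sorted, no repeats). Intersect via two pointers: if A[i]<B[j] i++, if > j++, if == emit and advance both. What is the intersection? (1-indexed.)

[i=1,j=1] 0<3 → i++
[i=2,j=1] 2<3 → i++
[i=3,j=1] 10>3 → j++
[i=3,j=2] 10>6 → j++
[i=3,j=3] 10<15 → i++
[i=4,j=3] 15==15 emit → i++,j++
[i=5,j=4] 17<22 → i++
[i=6,j=4] 18<22 → i++
[i=7,j=4] 23>22 → j++
[i=7,j=5] 23<26 → i++
[i=8,j=5] 28>26 → j++
[i=8,j=6] 28>27 → j++

intersection = [15]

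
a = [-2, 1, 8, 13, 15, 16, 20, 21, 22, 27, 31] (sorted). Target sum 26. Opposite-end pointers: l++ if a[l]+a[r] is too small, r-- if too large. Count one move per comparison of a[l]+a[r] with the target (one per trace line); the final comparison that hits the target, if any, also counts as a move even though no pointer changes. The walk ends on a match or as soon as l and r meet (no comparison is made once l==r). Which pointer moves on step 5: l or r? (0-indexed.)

r

[0,10] -2+31=29 >26 → r--
[0,9] -2+27=25 <26 → l++
[1,9] 1+27=28 >26 → r--
[1,8] 1+22=23 <26 → l++
[2,8] 8+22=30 >26 → r--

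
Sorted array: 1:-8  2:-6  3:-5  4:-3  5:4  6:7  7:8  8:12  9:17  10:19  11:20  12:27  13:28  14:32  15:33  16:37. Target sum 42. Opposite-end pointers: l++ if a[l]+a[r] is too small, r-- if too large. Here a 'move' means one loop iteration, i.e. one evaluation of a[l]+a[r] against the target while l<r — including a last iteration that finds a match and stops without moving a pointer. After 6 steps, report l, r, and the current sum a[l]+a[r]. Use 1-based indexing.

l=6, r=15, sum=40

l=1 r=16: -8+37=29 <42, l++
l=2 r=16: -6+37=31 <42, l++
l=3 r=16: -5+37=32 <42, l++
l=4 r=16: -3+37=34 <42, l++
l=5 r=16: 4+37=41 <42, l++
l=6 r=16: 7+37=44 >42, r--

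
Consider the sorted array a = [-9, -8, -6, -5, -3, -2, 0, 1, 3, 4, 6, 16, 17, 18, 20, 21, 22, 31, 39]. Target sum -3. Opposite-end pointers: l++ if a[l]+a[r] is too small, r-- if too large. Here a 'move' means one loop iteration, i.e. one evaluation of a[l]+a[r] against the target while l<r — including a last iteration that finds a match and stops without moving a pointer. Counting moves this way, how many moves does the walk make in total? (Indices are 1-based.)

[1,19] -9+39=30 >-3 → r--
[1,18] -9+31=22 >-3 → r--
[1,17] -9+22=13 >-3 → r--
[1,16] -9+21=12 >-3 → r--
[1,15] -9+20=11 >-3 → r--
[1,14] -9+18=9 >-3 → r--
[1,13] -9+17=8 >-3 → r--
[1,12] -9+16=7 >-3 → r--
[1,11] -9+6=-3 → found

9 moves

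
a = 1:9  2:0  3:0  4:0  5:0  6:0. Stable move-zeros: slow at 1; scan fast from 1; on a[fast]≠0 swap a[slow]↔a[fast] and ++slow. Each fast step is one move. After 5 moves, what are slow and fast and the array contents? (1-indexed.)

slow=2, fast=6, a=[9, 0, 0, 0, 0, 0]

slow=1 fast=1: a[fast]=9≠0 swap→a[1]=9, slow++,fast++
slow=2 fast=2: a[fast]=0, fast++
slow=2 fast=3: a[fast]=0, fast++
slow=2 fast=4: a[fast]=0, fast++
slow=2 fast=5: a[fast]=0, fast++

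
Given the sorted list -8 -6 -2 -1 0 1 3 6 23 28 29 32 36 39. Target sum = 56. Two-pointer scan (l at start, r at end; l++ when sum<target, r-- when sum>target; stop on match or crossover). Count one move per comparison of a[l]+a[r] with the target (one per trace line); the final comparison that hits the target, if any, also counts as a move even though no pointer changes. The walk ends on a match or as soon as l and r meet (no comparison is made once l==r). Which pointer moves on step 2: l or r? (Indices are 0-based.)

l=0 r=13: -8+39=31 <56, l++
l=1 r=13: -6+39=33 <56, l++

l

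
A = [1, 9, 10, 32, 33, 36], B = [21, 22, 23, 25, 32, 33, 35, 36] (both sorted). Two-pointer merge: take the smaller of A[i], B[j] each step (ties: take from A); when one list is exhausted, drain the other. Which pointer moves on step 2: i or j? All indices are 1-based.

[i=1,j=1] A[i]=1<=B[j]=21 take 1 → i++
[i=2,j=1] A[i]=9<=B[j]=21 take 9 → i++

i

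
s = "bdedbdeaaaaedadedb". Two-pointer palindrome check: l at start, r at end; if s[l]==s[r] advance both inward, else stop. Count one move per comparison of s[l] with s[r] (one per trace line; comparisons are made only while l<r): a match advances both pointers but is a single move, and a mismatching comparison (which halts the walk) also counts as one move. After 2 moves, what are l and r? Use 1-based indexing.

[1,18] 'b'=='b' → l++,r--
[2,17] 'd'=='d' → l++,r--

l=3, r=16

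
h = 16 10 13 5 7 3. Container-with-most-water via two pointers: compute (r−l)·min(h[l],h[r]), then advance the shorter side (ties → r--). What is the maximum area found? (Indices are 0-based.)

max area = 28

l=0 r=5: min(16,3)*5=15 best=15 *, r--
l=0 r=4: min(16,7)*4=28 best=28 *, r--
l=0 r=3: min(16,5)*3=15 best=28, r--
l=0 r=2: min(16,13)*2=26 best=28, r--
l=0 r=1: min(16,10)*1=10 best=28, r--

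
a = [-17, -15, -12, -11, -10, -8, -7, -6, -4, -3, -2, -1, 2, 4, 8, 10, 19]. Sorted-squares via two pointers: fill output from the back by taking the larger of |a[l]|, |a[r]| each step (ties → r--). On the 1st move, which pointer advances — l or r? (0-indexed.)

r

[0,16] |-17|<=|19| out[16]=361 → r--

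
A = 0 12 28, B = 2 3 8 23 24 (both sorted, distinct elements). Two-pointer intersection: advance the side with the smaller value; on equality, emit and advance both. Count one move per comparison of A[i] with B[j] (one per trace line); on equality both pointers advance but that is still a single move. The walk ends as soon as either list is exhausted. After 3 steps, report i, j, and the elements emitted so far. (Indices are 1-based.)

i=1 j=1: 0<2, i++
i=2 j=1: 12>2, j++
i=2 j=2: 12>3, j++

i=2, j=3, emitted=[]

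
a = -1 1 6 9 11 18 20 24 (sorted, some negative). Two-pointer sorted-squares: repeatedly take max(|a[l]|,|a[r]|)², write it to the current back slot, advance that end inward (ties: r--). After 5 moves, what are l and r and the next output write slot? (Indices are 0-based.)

[0,7] |-1|<=|24| out[7]=576 → r--
[0,6] |-1|<=|20| out[6]=400 → r--
[0,5] |-1|<=|18| out[5]=324 → r--
[0,4] |-1|<=|11| out[4]=121 → r--
[0,3] |-1|<=|9| out[3]=81 → r--

l=0, r=2, next write slot=2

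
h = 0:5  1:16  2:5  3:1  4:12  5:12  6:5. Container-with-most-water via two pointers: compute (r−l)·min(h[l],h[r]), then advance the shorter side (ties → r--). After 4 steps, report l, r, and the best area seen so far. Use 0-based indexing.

l=1, r=3, best area=48

[0,6] min(5,5)*6=30 best=30 * → r--
[0,5] min(5,12)*5=25 best=30 → l++
[1,5] min(16,12)*4=48 best=48 * → r--
[1,4] min(16,12)*3=36 best=48 → r--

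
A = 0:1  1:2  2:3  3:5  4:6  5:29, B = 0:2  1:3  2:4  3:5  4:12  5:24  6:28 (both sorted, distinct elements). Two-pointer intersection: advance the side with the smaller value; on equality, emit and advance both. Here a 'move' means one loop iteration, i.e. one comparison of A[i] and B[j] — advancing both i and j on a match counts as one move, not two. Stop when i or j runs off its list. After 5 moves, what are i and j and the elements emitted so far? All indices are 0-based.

[i=0,j=0] 1<2 → i++
[i=1,j=0] 2==2 emit → i++,j++
[i=2,j=1] 3==3 emit → i++,j++
[i=3,j=2] 5>4 → j++
[i=3,j=3] 5==5 emit → i++,j++

i=4, j=4, emitted=[2, 3, 5]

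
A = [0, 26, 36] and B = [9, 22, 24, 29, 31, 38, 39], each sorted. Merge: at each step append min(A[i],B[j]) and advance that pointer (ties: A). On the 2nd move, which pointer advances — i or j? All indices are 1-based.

j

i=1 j=1: A[i]=0<=B[j]=9 take 0, i++
i=2 j=1: A[i]=26>B[j]=9 take 9, j++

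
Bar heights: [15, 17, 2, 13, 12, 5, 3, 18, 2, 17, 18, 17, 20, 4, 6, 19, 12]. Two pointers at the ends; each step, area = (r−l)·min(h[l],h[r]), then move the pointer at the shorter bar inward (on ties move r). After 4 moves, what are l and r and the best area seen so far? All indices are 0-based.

l=3, r=15, best area=238

l=0 r=16: min(15,12)*16=192 best=192 *, r--
l=0 r=15: min(15,19)*15=225 best=225 *, l++
l=1 r=15: min(17,19)*14=238 best=238 *, l++
l=2 r=15: min(2,19)*13=26 best=238, l++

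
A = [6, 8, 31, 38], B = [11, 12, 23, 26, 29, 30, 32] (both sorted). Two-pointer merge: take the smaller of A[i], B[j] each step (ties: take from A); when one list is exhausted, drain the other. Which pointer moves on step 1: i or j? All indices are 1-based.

i

i=1 j=1: A[i]=6<=B[j]=11 take 6, i++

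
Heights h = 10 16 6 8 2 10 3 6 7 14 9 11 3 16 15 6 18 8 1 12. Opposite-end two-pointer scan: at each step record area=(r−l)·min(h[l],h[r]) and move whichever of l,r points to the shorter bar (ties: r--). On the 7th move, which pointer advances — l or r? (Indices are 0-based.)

l

l=0 r=19: min(10,12)*19=190 best=190 *, l++
l=1 r=19: min(16,12)*18=216 best=216 *, r--
l=1 r=18: min(16,1)*17=17 best=216, r--
l=1 r=17: min(16,8)*16=128 best=216, r--
l=1 r=16: min(16,18)*15=240 best=240 *, l++
l=2 r=16: min(6,18)*14=84 best=240, l++
l=3 r=16: min(8,18)*13=104 best=240, l++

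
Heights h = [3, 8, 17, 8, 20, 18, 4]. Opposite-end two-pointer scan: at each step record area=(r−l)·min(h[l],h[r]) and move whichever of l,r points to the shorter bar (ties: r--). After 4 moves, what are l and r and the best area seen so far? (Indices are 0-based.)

l=3, r=5, best area=51

[0,6] min(3,4)*6=18 best=18 * → l++
[1,6] min(8,4)*5=20 best=20 * → r--
[1,5] min(8,18)*4=32 best=32 * → l++
[2,5] min(17,18)*3=51 best=51 * → l++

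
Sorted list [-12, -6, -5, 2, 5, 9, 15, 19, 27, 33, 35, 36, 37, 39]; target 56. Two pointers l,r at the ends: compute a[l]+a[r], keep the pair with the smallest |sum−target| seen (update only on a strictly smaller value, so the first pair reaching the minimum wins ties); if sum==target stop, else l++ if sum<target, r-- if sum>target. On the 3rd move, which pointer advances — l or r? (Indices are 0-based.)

l=0 r=13: -12+39=27 d=29 *, l++
l=1 r=13: -6+39=33 d=23 *, l++
l=2 r=13: -5+39=34 d=22 *, l++

l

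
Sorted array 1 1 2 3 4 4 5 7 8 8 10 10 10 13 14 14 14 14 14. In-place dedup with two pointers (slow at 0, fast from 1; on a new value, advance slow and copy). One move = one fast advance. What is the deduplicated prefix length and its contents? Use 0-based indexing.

length 10; prefix = [1, 2, 3, 4, 5, 7, 8, 10, 13, 14]

(s=0,f=1) a[fast]=1=a[slow] dup → fast++
(s=0,f=2) a[fast]=2≠a[slow]=1 write a[1]=2 → slow++,fast++
(s=1,f=3) a[fast]=3≠a[slow]=2 write a[2]=3 → slow++,fast++
(s=2,f=4) a[fast]=4≠a[slow]=3 write a[3]=4 → slow++,fast++
(s=3,f=5) a[fast]=4=a[slow] dup → fast++
(s=3,f=6) a[fast]=5≠a[slow]=4 write a[4]=5 → slow++,fast++
(s=4,f=7) a[fast]=7≠a[slow]=5 write a[5]=7 → slow++,fast++
(s=5,f=8) a[fast]=8≠a[slow]=7 write a[6]=8 → slow++,fast++
(s=6,f=9) a[fast]=8=a[slow] dup → fast++
(s=6,f=10) a[fast]=10≠a[slow]=8 write a[7]=10 → slow++,fast++
(s=7,f=11) a[fast]=10=a[slow] dup → fast++
(s=7,f=12) a[fast]=10=a[slow] dup → fast++
(s=7,f=13) a[fast]=13≠a[slow]=10 write a[8]=13 → slow++,fast++
(s=8,f=14) a[fast]=14≠a[slow]=13 write a[9]=14 → slow++,fast++
(s=9,f=15) a[fast]=14=a[slow] dup → fast++
(s=9,f=16) a[fast]=14=a[slow] dup → fast++
(s=9,f=17) a[fast]=14=a[slow] dup → fast++
(s=9,f=18) a[fast]=14=a[slow] dup → fast++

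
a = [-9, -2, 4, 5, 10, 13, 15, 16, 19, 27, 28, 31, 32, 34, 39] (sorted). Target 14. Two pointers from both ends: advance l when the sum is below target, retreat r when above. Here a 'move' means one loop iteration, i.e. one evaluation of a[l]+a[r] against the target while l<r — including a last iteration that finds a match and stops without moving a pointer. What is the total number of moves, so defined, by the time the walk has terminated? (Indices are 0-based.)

[0,14] -9+39=30 >14 → r--
[0,13] -9+34=25 >14 → r--
[0,12] -9+32=23 >14 → r--
[0,11] -9+31=22 >14 → r--
[0,10] -9+28=19 >14 → r--
[0,9] -9+27=18 >14 → r--
[0,8] -9+19=10 <14 → l++
[1,8] -2+19=17 >14 → r--
[1,7] -2+16=14 → found

9 moves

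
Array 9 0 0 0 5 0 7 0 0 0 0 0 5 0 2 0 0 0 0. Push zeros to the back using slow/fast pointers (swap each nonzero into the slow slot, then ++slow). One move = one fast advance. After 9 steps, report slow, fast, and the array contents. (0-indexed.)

slow=3, fast=9, a=[9, 5, 7, 0, 0, 0, 0, 0, 0, 0, 0, 0, 5, 0, 2, 0, 0, 0, 0]

(s=0,f=0) a[fast]=9≠0 swap→a[0]=9 → slow++,fast++
(s=1,f=1) a[fast]=0 → fast++
(s=1,f=2) a[fast]=0 → fast++
(s=1,f=3) a[fast]=0 → fast++
(s=1,f=4) a[fast]=5≠0 swap→a[1]=5 → slow++,fast++
(s=2,f=5) a[fast]=0 → fast++
(s=2,f=6) a[fast]=7≠0 swap→a[2]=7 → slow++,fast++
(s=3,f=7) a[fast]=0 → fast++
(s=3,f=8) a[fast]=0 → fast++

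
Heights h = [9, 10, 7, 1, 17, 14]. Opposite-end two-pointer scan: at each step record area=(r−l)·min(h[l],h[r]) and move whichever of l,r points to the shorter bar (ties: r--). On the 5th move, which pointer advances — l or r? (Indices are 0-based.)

[0,5] min(9,14)*5=45 best=45 * → l++
[1,5] min(10,14)*4=40 best=45 → l++
[2,5] min(7,14)*3=21 best=45 → l++
[3,5] min(1,14)*2=2 best=45 → l++
[4,5] min(17,14)*1=14 best=45 → r--

r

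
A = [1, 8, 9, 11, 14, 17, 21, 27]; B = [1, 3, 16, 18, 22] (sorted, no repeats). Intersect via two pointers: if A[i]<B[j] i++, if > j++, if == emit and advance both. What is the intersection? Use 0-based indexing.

i=0 j=0: 1==1 emit, i++,j++
i=1 j=1: 8>3, j++
i=1 j=2: 8<16, i++
i=2 j=2: 9<16, i++
i=3 j=2: 11<16, i++
i=4 j=2: 14<16, i++
i=5 j=2: 17>16, j++
i=5 j=3: 17<18, i++
i=6 j=3: 21>18, j++
i=6 j=4: 21<22, i++
i=7 j=4: 27>22, j++

intersection = [1]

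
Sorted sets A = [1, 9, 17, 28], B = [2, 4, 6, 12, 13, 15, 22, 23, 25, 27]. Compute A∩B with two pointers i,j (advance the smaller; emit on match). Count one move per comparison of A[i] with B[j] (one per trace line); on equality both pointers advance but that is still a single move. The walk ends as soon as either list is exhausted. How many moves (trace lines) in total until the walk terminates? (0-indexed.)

[i=0,j=0] 1<2 → i++
[i=1,j=0] 9>2 → j++
[i=1,j=1] 9>4 → j++
[i=1,j=2] 9>6 → j++
[i=1,j=3] 9<12 → i++
[i=2,j=3] 17>12 → j++
[i=2,j=4] 17>13 → j++
[i=2,j=5] 17>15 → j++
[i=2,j=6] 17<22 → i++
[i=3,j=6] 28>22 → j++
[i=3,j=7] 28>23 → j++
[i=3,j=8] 28>25 → j++
[i=3,j=9] 28>27 → j++

13 moves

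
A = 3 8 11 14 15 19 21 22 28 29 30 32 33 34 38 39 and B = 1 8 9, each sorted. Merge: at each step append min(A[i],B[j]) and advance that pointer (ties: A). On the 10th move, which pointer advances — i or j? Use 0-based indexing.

i

i=0 j=0: A[i]=3>B[j]=1 take 1, j++
i=0 j=1: A[i]=3<=B[j]=8 take 3, i++
i=1 j=1: A[i]=8<=B[j]=8 take 8, i++
i=2 j=1: A[i]=11>B[j]=8 take 8, j++
i=2 j=2: A[i]=11>B[j]=9 take 9, j++
i=2 j=3: B done, take A[i]=11, i++
i=3 j=3: B done, take A[i]=14, i++
i=4 j=3: B done, take A[i]=15, i++
i=5 j=3: B done, take A[i]=19, i++
i=6 j=3: B done, take A[i]=21, i++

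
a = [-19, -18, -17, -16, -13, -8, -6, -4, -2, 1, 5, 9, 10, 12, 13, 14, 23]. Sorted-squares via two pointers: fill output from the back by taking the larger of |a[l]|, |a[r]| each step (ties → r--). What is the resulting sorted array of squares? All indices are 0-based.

[1, 4, 16, 25, 36, 64, 81, 100, 144, 169, 169, 196, 256, 289, 324, 361, 529]

[0,16] |-19|<=|23| out[16]=529 → r--
[0,15] |-19|>|14| out[15]=361 → l++
[1,15] |-18|>|14| out[14]=324 → l++
[2,15] |-17|>|14| out[13]=289 → l++
[3,15] |-16|>|14| out[12]=256 → l++
[4,15] |-13|<=|14| out[11]=196 → r--
[4,14] |-13|<=|13| out[10]=169 → r--
[4,13] |-13|>|12| out[9]=169 → l++
[5,13] |-8|<=|12| out[8]=144 → r--
[5,12] |-8|<=|10| out[7]=100 → r--
[5,11] |-8|<=|9| out[6]=81 → r--
[5,10] |-8|>|5| out[5]=64 → l++
[6,10] |-6|>|5| out[4]=36 → l++
[7,10] |-4|<=|5| out[3]=25 → r--
[7,9] |-4|>|1| out[2]=16 → l++
[8,9] |-2|>|1| out[1]=4 → l++
[9,9] |1|<=|1| out[0]=1 → r--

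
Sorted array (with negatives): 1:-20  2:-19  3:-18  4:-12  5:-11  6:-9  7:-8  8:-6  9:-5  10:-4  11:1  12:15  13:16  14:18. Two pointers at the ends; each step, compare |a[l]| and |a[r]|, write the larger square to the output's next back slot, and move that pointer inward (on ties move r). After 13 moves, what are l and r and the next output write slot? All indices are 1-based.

[1,14] |-20|>|18| out[14]=400 → l++
[2,14] |-19|>|18| out[13]=361 → l++
[3,14] |-18|<=|18| out[12]=324 → r--
[3,13] |-18|>|16| out[11]=324 → l++
[4,13] |-12|<=|16| out[10]=256 → r--
[4,12] |-12|<=|15| out[9]=225 → r--
[4,11] |-12|>|1| out[8]=144 → l++
[5,11] |-11|>|1| out[7]=121 → l++
[6,11] |-9|>|1| out[6]=81 → l++
[7,11] |-8|>|1| out[5]=64 → l++
[8,11] |-6|>|1| out[4]=36 → l++
[9,11] |-5|>|1| out[3]=25 → l++
[10,11] |-4|>|1| out[2]=16 → l++

l=11, r=11, next write slot=1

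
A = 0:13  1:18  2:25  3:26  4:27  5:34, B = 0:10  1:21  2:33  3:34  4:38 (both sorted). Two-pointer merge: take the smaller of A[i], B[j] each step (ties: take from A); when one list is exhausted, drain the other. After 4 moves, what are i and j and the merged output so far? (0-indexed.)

i=0 j=0: A[i]=13>B[j]=10 take 10, j++
i=0 j=1: A[i]=13<=B[j]=21 take 13, i++
i=1 j=1: A[i]=18<=B[j]=21 take 18, i++
i=2 j=1: A[i]=25>B[j]=21 take 21, j++

i=2, j=2, merged so far=[10, 13, 18, 21]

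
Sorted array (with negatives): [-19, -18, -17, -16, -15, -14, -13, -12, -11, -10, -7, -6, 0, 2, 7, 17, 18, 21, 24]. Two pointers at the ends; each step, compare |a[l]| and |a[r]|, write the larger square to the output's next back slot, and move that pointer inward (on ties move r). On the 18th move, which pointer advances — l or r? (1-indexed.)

[1,19] |-19|<=|24| out[19]=576 → r--
[1,18] |-19|<=|21| out[18]=441 → r--
[1,17] |-19|>|18| out[17]=361 → l++
[2,17] |-18|<=|18| out[16]=324 → r--
[2,16] |-18|>|17| out[15]=324 → l++
[3,16] |-17|<=|17| out[14]=289 → r--
[3,15] |-17|>|7| out[13]=289 → l++
[4,15] |-16|>|7| out[12]=256 → l++
[5,15] |-15|>|7| out[11]=225 → l++
[6,15] |-14|>|7| out[10]=196 → l++
[7,15] |-13|>|7| out[9]=169 → l++
[8,15] |-12|>|7| out[8]=144 → l++
[9,15] |-11|>|7| out[7]=121 → l++
[10,15] |-10|>|7| out[6]=100 → l++
[11,15] |-7|<=|7| out[5]=49 → r--
[11,14] |-7|>|2| out[4]=49 → l++
[12,14] |-6|>|2| out[3]=36 → l++
[13,14] |0|<=|2| out[2]=4 → r--

r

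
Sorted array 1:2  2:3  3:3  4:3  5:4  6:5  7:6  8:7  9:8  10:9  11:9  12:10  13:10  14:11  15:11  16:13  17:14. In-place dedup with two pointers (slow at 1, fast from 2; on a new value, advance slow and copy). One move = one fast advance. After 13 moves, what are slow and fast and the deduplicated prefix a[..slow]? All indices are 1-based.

slow=10, fast=15, prefix=[2, 3, 4, 5, 6, 7, 8, 9, 10, 11]

slow=1 fast=2: a[fast]=3≠a[slow]=2 write a[2]=3, slow++,fast++
slow=2 fast=3: a[fast]=3=a[slow] dup, fast++
slow=2 fast=4: a[fast]=3=a[slow] dup, fast++
slow=2 fast=5: a[fast]=4≠a[slow]=3 write a[3]=4, slow++,fast++
slow=3 fast=6: a[fast]=5≠a[slow]=4 write a[4]=5, slow++,fast++
slow=4 fast=7: a[fast]=6≠a[slow]=5 write a[5]=6, slow++,fast++
slow=5 fast=8: a[fast]=7≠a[slow]=6 write a[6]=7, slow++,fast++
slow=6 fast=9: a[fast]=8≠a[slow]=7 write a[7]=8, slow++,fast++
slow=7 fast=10: a[fast]=9≠a[slow]=8 write a[8]=9, slow++,fast++
slow=8 fast=11: a[fast]=9=a[slow] dup, fast++
slow=8 fast=12: a[fast]=10≠a[slow]=9 write a[9]=10, slow++,fast++
slow=9 fast=13: a[fast]=10=a[slow] dup, fast++
slow=9 fast=14: a[fast]=11≠a[slow]=10 write a[10]=11, slow++,fast++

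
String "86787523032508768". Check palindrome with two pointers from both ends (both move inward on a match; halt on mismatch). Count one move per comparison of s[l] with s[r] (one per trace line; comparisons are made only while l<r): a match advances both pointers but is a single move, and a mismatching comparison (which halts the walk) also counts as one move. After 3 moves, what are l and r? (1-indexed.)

l=1 r=17: '8'=='8', l++,r--
l=2 r=16: '6'=='6', l++,r--
l=3 r=15: '7'=='7', l++,r--

l=4, r=14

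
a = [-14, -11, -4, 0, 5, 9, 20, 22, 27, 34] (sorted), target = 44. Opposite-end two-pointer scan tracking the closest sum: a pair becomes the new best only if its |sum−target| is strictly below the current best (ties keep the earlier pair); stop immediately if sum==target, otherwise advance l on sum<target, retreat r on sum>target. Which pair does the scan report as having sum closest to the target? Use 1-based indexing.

pair (9, 34) with sum 43 (|Δ|=1)

[1,10] -14+34=20 d=24 * → l++
[2,10] -11+34=23 d=21 * → l++
[3,10] -4+34=30 d=14 * → l++
[4,10] 0+34=34 d=10 * → l++
[5,10] 5+34=39 d=5 * → l++
[6,10] 9+34=43 d=1 * → l++
[7,10] 20+34=54 d=10 → r--
[7,9] 20+27=47 d=3 → r--
[7,8] 20+22=42 d=2 → l++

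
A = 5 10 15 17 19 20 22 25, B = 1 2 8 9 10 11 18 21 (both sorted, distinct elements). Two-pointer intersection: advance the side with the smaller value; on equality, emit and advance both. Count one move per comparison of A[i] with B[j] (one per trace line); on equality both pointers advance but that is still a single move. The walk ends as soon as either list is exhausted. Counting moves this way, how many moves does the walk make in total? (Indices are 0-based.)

[i=0,j=0] 5>1 → j++
[i=0,j=1] 5>2 → j++
[i=0,j=2] 5<8 → i++
[i=1,j=2] 10>8 → j++
[i=1,j=3] 10>9 → j++
[i=1,j=4] 10==10 emit → i++,j++
[i=2,j=5] 15>11 → j++
[i=2,j=6] 15<18 → i++
[i=3,j=6] 17<18 → i++
[i=4,j=6] 19>18 → j++
[i=4,j=7] 19<21 → i++
[i=5,j=7] 20<21 → i++
[i=6,j=7] 22>21 → j++

13 moves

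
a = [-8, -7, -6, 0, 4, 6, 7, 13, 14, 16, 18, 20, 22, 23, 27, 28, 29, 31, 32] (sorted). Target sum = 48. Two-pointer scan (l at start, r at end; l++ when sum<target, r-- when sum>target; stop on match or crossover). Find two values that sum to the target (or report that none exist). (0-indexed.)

l=0 r=18: -8+32=24 <48, l++
l=1 r=18: -7+32=25 <48, l++
l=2 r=18: -6+32=26 <48, l++
l=3 r=18: 0+32=32 <48, l++
l=4 r=18: 4+32=36 <48, l++
l=5 r=18: 6+32=38 <48, l++
l=6 r=18: 7+32=39 <48, l++
l=7 r=18: 13+32=45 <48, l++
l=8 r=18: 14+32=46 <48, l++
l=9 r=18: 16+32=48, found

(16, 32)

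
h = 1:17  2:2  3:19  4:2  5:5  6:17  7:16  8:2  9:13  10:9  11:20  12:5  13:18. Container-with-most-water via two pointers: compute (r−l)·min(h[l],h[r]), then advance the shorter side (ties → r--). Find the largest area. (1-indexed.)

[1,13] min(17,18)*12=204 best=204 * → l++
[2,13] min(2,18)*11=22 best=204 → l++
[3,13] min(19,18)*10=180 best=204 → r--
[3,12] min(19,5)*9=45 best=204 → r--
[3,11] min(19,20)*8=152 best=204 → l++
[4,11] min(2,20)*7=14 best=204 → l++
[5,11] min(5,20)*6=30 best=204 → l++
[6,11] min(17,20)*5=85 best=204 → l++
[7,11] min(16,20)*4=64 best=204 → l++
[8,11] min(2,20)*3=6 best=204 → l++
[9,11] min(13,20)*2=26 best=204 → l++
[10,11] min(9,20)*1=9 best=204 → l++

max area = 204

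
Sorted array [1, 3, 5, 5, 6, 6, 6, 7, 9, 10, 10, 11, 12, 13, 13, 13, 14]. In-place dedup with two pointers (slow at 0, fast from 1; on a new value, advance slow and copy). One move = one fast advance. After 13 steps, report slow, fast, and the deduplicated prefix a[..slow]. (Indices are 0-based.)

slow=9, fast=14, prefix=[1, 3, 5, 6, 7, 9, 10, 11, 12, 13]

(s=0,f=1) a[fast]=3≠a[slow]=1 write a[1]=3 → slow++,fast++
(s=1,f=2) a[fast]=5≠a[slow]=3 write a[2]=5 → slow++,fast++
(s=2,f=3) a[fast]=5=a[slow] dup → fast++
(s=2,f=4) a[fast]=6≠a[slow]=5 write a[3]=6 → slow++,fast++
(s=3,f=5) a[fast]=6=a[slow] dup → fast++
(s=3,f=6) a[fast]=6=a[slow] dup → fast++
(s=3,f=7) a[fast]=7≠a[slow]=6 write a[4]=7 → slow++,fast++
(s=4,f=8) a[fast]=9≠a[slow]=7 write a[5]=9 → slow++,fast++
(s=5,f=9) a[fast]=10≠a[slow]=9 write a[6]=10 → slow++,fast++
(s=6,f=10) a[fast]=10=a[slow] dup → fast++
(s=6,f=11) a[fast]=11≠a[slow]=10 write a[7]=11 → slow++,fast++
(s=7,f=12) a[fast]=12≠a[slow]=11 write a[8]=12 → slow++,fast++
(s=8,f=13) a[fast]=13≠a[slow]=12 write a[9]=13 → slow++,fast++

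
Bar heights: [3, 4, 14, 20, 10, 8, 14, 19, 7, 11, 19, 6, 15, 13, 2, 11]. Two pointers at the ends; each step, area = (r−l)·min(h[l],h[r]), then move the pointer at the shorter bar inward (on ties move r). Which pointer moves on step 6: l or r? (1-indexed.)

[1,16] min(3,11)*15=45 best=45 * → l++
[2,16] min(4,11)*14=56 best=56 * → l++
[3,16] min(14,11)*13=143 best=143 * → r--
[3,15] min(14,2)*12=24 best=143 → r--
[3,14] min(14,13)*11=143 best=143 → r--
[3,13] min(14,15)*10=140 best=143 → l++

l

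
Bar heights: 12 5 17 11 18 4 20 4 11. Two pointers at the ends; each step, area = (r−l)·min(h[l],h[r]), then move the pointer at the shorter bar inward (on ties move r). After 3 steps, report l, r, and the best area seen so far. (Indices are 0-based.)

l=1, r=6, best area=88

l=0 r=8: min(12,11)*8=88 best=88 *, r--
l=0 r=7: min(12,4)*7=28 best=88, r--
l=0 r=6: min(12,20)*6=72 best=88, l++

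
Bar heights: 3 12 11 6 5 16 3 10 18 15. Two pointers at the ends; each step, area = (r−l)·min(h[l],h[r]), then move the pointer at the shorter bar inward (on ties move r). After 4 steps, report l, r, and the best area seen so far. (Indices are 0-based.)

[0,9] min(3,15)*9=27 best=27 * → l++
[1,9] min(12,15)*8=96 best=96 * → l++
[2,9] min(11,15)*7=77 best=96 → l++
[3,9] min(6,15)*6=36 best=96 → l++

l=4, r=9, best area=96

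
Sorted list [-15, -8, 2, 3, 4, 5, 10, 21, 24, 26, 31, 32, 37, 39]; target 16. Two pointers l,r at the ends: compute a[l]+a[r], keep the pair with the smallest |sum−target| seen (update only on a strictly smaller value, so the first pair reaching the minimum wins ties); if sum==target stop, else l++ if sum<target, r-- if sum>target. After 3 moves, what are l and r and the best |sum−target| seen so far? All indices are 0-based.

[0,13] -15+39=24 d=8 * → r--
[0,12] -15+37=22 d=6 * → r--
[0,11] -15+32=17 d=1 * → r--

l=0, r=10, best |Δ|=1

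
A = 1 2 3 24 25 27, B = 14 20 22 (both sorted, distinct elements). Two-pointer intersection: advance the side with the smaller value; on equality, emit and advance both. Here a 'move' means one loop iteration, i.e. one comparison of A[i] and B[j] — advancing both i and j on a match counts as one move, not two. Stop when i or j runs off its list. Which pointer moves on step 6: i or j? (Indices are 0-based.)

i=0 j=0: 1<14, i++
i=1 j=0: 2<14, i++
i=2 j=0: 3<14, i++
i=3 j=0: 24>14, j++
i=3 j=1: 24>20, j++
i=3 j=2: 24>22, j++

j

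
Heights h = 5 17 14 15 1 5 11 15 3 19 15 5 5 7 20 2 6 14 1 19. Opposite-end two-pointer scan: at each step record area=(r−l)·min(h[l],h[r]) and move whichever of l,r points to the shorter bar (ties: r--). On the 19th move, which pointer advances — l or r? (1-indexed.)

l=1 r=20: min(5,19)*19=95 best=95 *, l++
l=2 r=20: min(17,19)*18=306 best=306 *, l++
l=3 r=20: min(14,19)*17=238 best=306, l++
l=4 r=20: min(15,19)*16=240 best=306, l++
l=5 r=20: min(1,19)*15=15 best=306, l++
l=6 r=20: min(5,19)*14=70 best=306, l++
l=7 r=20: min(11,19)*13=143 best=306, l++
l=8 r=20: min(15,19)*12=180 best=306, l++
l=9 r=20: min(3,19)*11=33 best=306, l++
l=10 r=20: min(19,19)*10=190 best=306, r--
l=10 r=19: min(19,1)*9=9 best=306, r--
l=10 r=18: min(19,14)*8=112 best=306, r--
l=10 r=17: min(19,6)*7=42 best=306, r--
l=10 r=16: min(19,2)*6=12 best=306, r--
l=10 r=15: min(19,20)*5=95 best=306, l++
l=11 r=15: min(15,20)*4=60 best=306, l++
l=12 r=15: min(5,20)*3=15 best=306, l++
l=13 r=15: min(5,20)*2=10 best=306, l++
l=14 r=15: min(7,20)*1=7 best=306, l++

l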